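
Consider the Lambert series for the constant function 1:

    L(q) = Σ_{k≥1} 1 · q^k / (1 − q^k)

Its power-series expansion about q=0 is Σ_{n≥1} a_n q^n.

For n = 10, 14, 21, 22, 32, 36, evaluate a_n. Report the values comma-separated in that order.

4, 4, 4, 4, 6, 9

[q^10] f(1)=1,f(2)=1,f(5)=1,f(10)=1 ⇒ 4
q^14  k|14↦f(k): 14:1 7:1 2:1 1:1  a_14=4
[q^21] f(1)=1,f(3)=1,f(7)=1,f(21)=1 ⇒ 4
d|22:{22,11,2,1}  Σf=1+1+1+1=4
q^32  k|32↦f(k): 32:1 16:1 8:1 4:1 2:1 1:1  a_32=6
[q^36] f(1)=1,f(2)=1,f(3)=1,f(4)=1,f(6)=1,f(9)=1,f(12)=1,f(18)=1,f(36)=1 ⇒ 9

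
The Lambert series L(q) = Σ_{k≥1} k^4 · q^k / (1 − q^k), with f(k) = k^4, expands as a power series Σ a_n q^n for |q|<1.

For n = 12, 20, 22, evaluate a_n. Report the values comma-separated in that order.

22386, 170898, 248914

q^12  k|12↦f(k): 1:1 2:16 3:81 4:256 6:1296 12:20736  a_12=22386
[q^20] f(1)=1,f(2)=16,f(4)=256,f(5)=625,f(10)=10000,f(20)=160000 ⇒ 170898
q^22  k|22↦f(k): 22:234256 11:14641 2:16 1:1  a_22=248914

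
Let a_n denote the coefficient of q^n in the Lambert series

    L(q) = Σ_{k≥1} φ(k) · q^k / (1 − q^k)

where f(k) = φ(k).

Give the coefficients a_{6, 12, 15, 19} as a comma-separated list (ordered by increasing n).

[q^6] φ(6)=2,φ(3)=2,φ(2)=1,φ(1)=1 ⇒ 6
[q^12] φ(1)=1,φ(2)=1,φ(3)=2,φ(4)=2,φ(6)=2,φ(12)=4 ⇒ 12
n=15: 1·15 3·5 5·3 15·1  φ→[1+2+4+8]=15
n=19: 1·19 19·1  φ→[1+18]=19

6, 12, 15, 19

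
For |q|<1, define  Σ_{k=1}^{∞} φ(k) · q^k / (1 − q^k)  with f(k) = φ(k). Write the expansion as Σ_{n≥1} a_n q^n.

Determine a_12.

q^12  k|12↦φ(k): 1:1 2:1 3:2 4:2 6:2 12:4  a_12=12

a_12 = 12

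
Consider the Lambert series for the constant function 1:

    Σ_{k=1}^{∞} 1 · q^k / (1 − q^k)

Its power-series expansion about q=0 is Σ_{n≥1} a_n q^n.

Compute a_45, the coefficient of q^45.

d|45:{45,15,9,5,3,1}  Σf=1+1+1+1+1+1=6

a_45 = 6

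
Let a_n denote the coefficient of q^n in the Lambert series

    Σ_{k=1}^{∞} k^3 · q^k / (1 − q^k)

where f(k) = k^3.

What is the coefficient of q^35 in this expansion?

q^35  k|35↦f(k): 1:1 5:125 7:343 35:42875  a_35=43344

a_35 = 43344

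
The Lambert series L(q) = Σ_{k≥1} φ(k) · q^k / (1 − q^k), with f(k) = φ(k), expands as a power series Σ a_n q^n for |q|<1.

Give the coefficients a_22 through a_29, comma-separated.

d|22:{22,11,2,1}  Σφ=10+10+1+1=22
q^23  k|23↦φ(k): 23:22 1:1  a_23=23
q^24  k|24↦φ(k): 1:1 2:1 3:2 4:2 6:2 8:4 12:4 24:8  a_24=24
[q^25] φ(1)=1,φ(5)=4,φ(25)=20 ⇒ 25
n=26: 1·26 2·13 13·2 26·1  φ→[1+1+12+12]=26
d|27:{27,9,3,1}  Σφ=18+6+2+1=27
q^28  k|28↦φ(k): 1:1 2:1 4:2 7:6 14:6 28:12  a_28=28
q^29  k|29↦φ(k): 1:1 29:28  a_29=29

22, 23, 24, 25, 26, 27, 28, 29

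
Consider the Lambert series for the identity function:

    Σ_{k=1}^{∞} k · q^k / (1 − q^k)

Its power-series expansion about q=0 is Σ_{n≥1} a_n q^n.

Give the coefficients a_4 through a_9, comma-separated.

7, 6, 12, 8, 15, 13

n=4: 4·1 2·2 1·4  f→[4+2+1]=7
d|5:{1,5}  Σf=1+5=6
[q^6] f(1)=1,f(2)=2,f(3)=3,f(6)=6 ⇒ 12
q^7  k|7↦f(k): 7:7 1:1  a_7=8
d|8:{1,2,4,8}  Σf=1+2+4+8=15
d|9:{9,3,1}  Σf=9+3+1=13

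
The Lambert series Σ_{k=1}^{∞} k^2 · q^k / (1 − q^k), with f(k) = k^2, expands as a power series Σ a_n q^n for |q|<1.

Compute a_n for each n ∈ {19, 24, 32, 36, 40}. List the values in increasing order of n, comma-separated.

d|19:{19,1}  Σf=361+1=362
d|24:{1,2,3,4,6,8,12,24}  Σf=1+4+9+16+36+64+144+576=850
d|32:{1,2,4,8,16,32}  Σf=1+4+16+64+256+1024=1365
[q^36] f(36)=1296,f(18)=324,f(12)=144,f(9)=81,f(6)=36,f(4)=16,f(3)=9,f(2)=4,f(1)=1 ⇒ 1911
q^40  k|40↦f(k): 40:1600 20:400 10:100 8:64 5:25 4:16 2:4 1:1  a_40=2210

362, 850, 1365, 1911, 2210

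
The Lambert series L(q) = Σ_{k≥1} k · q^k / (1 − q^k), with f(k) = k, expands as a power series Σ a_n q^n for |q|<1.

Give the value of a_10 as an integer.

n=10: 10·1 5·2 2·5 1·10  f→[10+5+2+1]=18

a_10 = 18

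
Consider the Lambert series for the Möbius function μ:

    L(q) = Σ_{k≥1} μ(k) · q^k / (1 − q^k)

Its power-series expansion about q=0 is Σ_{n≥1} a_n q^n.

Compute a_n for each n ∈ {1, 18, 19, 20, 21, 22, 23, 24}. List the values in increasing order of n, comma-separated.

d|1:{1}  Σμ=1=1
[q^18] μ(1)=1,μ(2)=-1,μ(3)=-1,μ(6)=1,μ(9)=0,μ(18)=0 ⇒ 0
d|19:{19,1}  Σμ=(-1)+1=0
[q^20] μ(20)=0,μ(10)=1,μ(5)=-1,μ(4)=0,μ(2)=-1,μ(1)=1 ⇒ 0
[q^21] μ(21)=1,μ(7)=-1,μ(3)=-1,μ(1)=1 ⇒ 0
d|22:{1,2,11,22}  Σμ=1+(-1)+(-1)+1=0
[q^23] μ(23)=-1,μ(1)=1 ⇒ 0
n=24: 24·1 12·2 8·3 6·4 4·6 3·8 2·12 1·24  μ→[0+0+0+1+0+(-1)+(-1)+1]=0

1, 0, 0, 0, 0, 0, 0, 0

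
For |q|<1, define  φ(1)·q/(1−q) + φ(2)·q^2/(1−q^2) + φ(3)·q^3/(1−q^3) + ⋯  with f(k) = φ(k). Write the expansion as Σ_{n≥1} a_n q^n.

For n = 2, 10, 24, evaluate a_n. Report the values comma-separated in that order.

q^2  k|2↦φ(k): 2:1 1:1  a_2=2
q^10  k|10↦φ(k): 10:4 5:4 2:1 1:1  a_10=10
d|24:{24,12,8,6,4,3,2,1}  Σφ=8+4+4+2+2+2+1+1=24

2, 10, 24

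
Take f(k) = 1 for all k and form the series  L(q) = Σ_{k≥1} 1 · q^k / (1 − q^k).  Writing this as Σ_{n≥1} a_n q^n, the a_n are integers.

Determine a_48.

q^48  k|48↦f(k): 48:1 24:1 16:1 12:1 8:1 6:1 4:1 3:1 2:1 1:1  a_48=10

a_48 = 10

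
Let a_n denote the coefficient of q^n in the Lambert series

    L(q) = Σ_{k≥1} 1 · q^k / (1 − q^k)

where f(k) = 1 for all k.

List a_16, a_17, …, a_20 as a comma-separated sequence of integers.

[q^16] f(1)=1,f(2)=1,f(4)=1,f(8)=1,f(16)=1 ⇒ 5
n=17: 17·1 1·17  f→[1+1]=2
[q^18] f(18)=1,f(9)=1,f(6)=1,f(3)=1,f(2)=1,f(1)=1 ⇒ 6
[q^19] f(1)=1,f(19)=1 ⇒ 2
q^20  k|20↦f(k): 20:1 10:1 5:1 4:1 2:1 1:1  a_20=6

5, 2, 6, 2, 6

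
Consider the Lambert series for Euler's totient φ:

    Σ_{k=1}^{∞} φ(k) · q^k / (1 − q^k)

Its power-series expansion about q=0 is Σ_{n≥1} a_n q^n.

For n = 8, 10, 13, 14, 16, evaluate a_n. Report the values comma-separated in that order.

[q^8] φ(8)=4,φ(4)=2,φ(2)=1,φ(1)=1 ⇒ 8
d|10:{10,5,2,1}  Σφ=4+4+1+1=10
n=13: 13·1 1·13  φ→[12+1]=13
q^14  k|14↦φ(k): 1:1 2:1 7:6 14:6  a_14=14
d|16:{1,2,4,8,16}  Σφ=1+1+2+4+8=16

8, 10, 13, 14, 16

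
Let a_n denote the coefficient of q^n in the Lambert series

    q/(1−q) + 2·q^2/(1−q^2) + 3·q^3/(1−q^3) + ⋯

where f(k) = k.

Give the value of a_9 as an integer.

d|9:{1,3,9}  Σf=1+3+9=13

a_9 = 13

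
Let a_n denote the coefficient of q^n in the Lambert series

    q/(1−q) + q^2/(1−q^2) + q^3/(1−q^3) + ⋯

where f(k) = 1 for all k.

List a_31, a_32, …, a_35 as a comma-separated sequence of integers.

2, 6, 4, 4, 4

q^31  k|31↦f(k): 31:1 1:1  a_31=2
q^32  k|32↦f(k): 1:1 2:1 4:1 8:1 16:1 32:1  a_32=6
q^33  k|33↦f(k): 1:1 3:1 11:1 33:1  a_33=4
n=34: 34·1 17·2 2·17 1·34  f→[1+1+1+1]=4
d|35:{35,7,5,1}  Σf=1+1+1+1=4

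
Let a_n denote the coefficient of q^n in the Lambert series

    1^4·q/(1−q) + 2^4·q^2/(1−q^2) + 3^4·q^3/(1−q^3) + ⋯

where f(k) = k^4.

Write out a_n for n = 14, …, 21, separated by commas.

q^14  k|14↦f(k): 1:1 2:16 7:2401 14:38416  a_14=40834
[q^15] f(1)=1,f(3)=81,f(5)=625,f(15)=50625 ⇒ 51332
d|16:{16,8,4,2,1}  Σf=65536+4096+256+16+1=69905
d|17:{1,17}  Σf=1+83521=83522
d|18:{18,9,6,3,2,1}  Σf=104976+6561+1296+81+16+1=112931
q^19  k|19↦f(k): 19:130321 1:1  a_19=130322
q^20  k|20↦f(k): 20:160000 10:10000 5:625 4:256 2:16 1:1  a_20=170898
q^21  k|21↦f(k): 21:194481 7:2401 3:81 1:1  a_21=196964

40834, 51332, 69905, 83522, 112931, 130322, 170898, 196964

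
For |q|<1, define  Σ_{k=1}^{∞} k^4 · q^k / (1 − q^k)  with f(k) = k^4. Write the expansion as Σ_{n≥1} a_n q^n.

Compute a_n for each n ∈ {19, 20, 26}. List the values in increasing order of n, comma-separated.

130322, 170898, 485554

n=19: 19·1 1·19  f→[130321+1]=130322
n=20: 1·20 2·10 4·5 5·4 10·2 20·1  f→[1+16+256+625+10000+160000]=170898
[q^26] f(1)=1,f(2)=16,f(13)=28561,f(26)=456976 ⇒ 485554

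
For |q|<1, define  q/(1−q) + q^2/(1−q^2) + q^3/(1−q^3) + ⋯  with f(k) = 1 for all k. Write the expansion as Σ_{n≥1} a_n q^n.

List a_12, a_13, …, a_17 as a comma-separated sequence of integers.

d|12:{1,2,3,4,6,12}  Σf=1+1+1+1+1+1=6
d|13:{1,13}  Σf=1+1=2
d|14:{14,7,2,1}  Σf=1+1+1+1=4
[q^15] f(15)=1,f(5)=1,f(3)=1,f(1)=1 ⇒ 4
d|16:{16,8,4,2,1}  Σf=1+1+1+1+1=5
d|17:{1,17}  Σf=1+1=2

6, 2, 4, 4, 5, 2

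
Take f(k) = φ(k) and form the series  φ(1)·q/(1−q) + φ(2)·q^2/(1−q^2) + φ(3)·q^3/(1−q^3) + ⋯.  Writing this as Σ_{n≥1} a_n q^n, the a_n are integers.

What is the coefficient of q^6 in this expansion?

n=6: 6·1 3·2 2·3 1·6  φ→[2+2+1+1]=6

a_6 = 6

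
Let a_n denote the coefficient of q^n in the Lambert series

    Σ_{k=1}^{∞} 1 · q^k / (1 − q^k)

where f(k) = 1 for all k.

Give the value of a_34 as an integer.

q^34  k|34↦f(k): 1:1 2:1 17:1 34:1  a_34=4

a_34 = 4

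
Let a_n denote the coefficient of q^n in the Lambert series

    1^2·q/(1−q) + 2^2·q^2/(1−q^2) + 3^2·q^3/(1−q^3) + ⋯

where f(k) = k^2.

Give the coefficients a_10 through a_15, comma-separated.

130, 122, 210, 170, 250, 260

q^10  k|10↦f(k): 1:1 2:4 5:25 10:100  a_10=130
n=11: 1·11 11·1  f→[1+121]=122
q^12  k|12↦f(k): 1:1 2:4 3:9 4:16 6:36 12:144  a_12=210
d|13:{13,1}  Σf=169+1=170
[q^14] f(14)=196,f(7)=49,f(2)=4,f(1)=1 ⇒ 250
q^15  k|15↦f(k): 1:1 3:9 5:25 15:225  a_15=260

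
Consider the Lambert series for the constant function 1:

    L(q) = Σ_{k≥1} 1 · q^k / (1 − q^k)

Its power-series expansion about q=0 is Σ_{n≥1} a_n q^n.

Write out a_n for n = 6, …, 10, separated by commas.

[q^6] f(6)=1,f(3)=1,f(2)=1,f(1)=1 ⇒ 4
q^7  k|7↦f(k): 1:1 7:1  a_7=2
q^8  k|8↦f(k): 8:1 4:1 2:1 1:1  a_8=4
n=9: 1·9 3·3 9·1  f→[1+1+1]=3
n=10: 10·1 5·2 2·5 1·10  f→[1+1+1+1]=4

4, 2, 4, 3, 4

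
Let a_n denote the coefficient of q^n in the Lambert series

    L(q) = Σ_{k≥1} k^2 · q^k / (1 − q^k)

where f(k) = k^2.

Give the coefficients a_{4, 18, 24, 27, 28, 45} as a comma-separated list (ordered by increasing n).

n=4: 1·4 2·2 4·1  f→[1+4+16]=21
n=18: 18·1 9·2 6·3 3·6 2·9 1·18  f→[324+81+36+9+4+1]=455
q^24  k|24↦f(k): 24:576 12:144 8:64 6:36 4:16 3:9 2:4 1:1  a_24=850
q^27  k|27↦f(k): 27:729 9:81 3:9 1:1  a_27=820
q^28  k|28↦f(k): 1:1 2:4 4:16 7:49 14:196 28:784  a_28=1050
d|45:{45,15,9,5,3,1}  Σf=2025+225+81+25+9+1=2366

21, 455, 850, 820, 1050, 2366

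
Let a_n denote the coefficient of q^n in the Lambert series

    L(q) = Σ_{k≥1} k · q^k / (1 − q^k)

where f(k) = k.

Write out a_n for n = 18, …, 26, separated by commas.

39, 20, 42, 32, 36, 24, 60, 31, 42

[q^18] f(1)=1,f(2)=2,f(3)=3,f(6)=6,f(9)=9,f(18)=18 ⇒ 39
q^19  k|19↦f(k): 19:19 1:1  a_19=20
d|20:{20,10,5,4,2,1}  Σf=20+10+5+4+2+1=42
[q^21] f(21)=21,f(7)=7,f(3)=3,f(1)=1 ⇒ 32
n=22: 1·22 2·11 11·2 22·1  f→[1+2+11+22]=36
d|23:{23,1}  Σf=23+1=24
q^24  k|24↦f(k): 24:24 12:12 8:8 6:6 4:4 3:3 2:2 1:1  a_24=60
q^25  k|25↦f(k): 1:1 5:5 25:25  a_25=31
[q^26] f(1)=1,f(2)=2,f(13)=13,f(26)=26 ⇒ 42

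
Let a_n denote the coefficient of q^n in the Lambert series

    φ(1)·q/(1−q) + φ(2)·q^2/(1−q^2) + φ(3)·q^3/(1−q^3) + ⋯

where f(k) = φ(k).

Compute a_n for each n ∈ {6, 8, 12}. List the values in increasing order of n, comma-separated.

[q^6] φ(1)=1,φ(2)=1,φ(3)=2,φ(6)=2 ⇒ 6
[q^8] φ(8)=4,φ(4)=2,φ(2)=1,φ(1)=1 ⇒ 8
[q^12] φ(12)=4,φ(6)=2,φ(4)=2,φ(3)=2,φ(2)=1,φ(1)=1 ⇒ 12

6, 8, 12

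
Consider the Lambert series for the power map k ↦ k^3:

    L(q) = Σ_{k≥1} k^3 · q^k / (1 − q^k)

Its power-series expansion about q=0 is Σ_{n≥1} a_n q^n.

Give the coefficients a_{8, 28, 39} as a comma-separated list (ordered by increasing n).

585, 25112, 61544

[q^8] f(8)=512,f(4)=64,f(2)=8,f(1)=1 ⇒ 585
n=28: 1·28 2·14 4·7 7·4 14·2 28·1  f→[1+8+64+343+2744+21952]=25112
d|39:{1,3,13,39}  Σf=1+27+2197+59319=61544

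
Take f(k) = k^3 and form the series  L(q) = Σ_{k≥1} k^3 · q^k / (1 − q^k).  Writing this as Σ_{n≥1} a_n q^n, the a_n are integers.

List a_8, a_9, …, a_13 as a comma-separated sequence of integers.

585, 757, 1134, 1332, 2044, 2198

q^8  k|8↦f(k): 8:512 4:64 2:8 1:1  a_8=585
q^9  k|9↦f(k): 1:1 3:27 9:729  a_9=757
d|10:{1,2,5,10}  Σf=1+8+125+1000=1134
d|11:{1,11}  Σf=1+1331=1332
d|12:{12,6,4,3,2,1}  Σf=1728+216+64+27+8+1=2044
n=13: 13·1 1·13  f→[2197+1]=2198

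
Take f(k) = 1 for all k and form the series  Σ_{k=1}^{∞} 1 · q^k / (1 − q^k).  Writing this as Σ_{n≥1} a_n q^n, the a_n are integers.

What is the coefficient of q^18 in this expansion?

[q^18] f(18)=1,f(9)=1,f(6)=1,f(3)=1,f(2)=1,f(1)=1 ⇒ 6

a_18 = 6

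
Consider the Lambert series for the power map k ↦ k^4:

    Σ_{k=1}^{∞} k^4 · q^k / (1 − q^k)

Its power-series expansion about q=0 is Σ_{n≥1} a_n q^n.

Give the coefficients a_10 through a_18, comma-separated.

10642, 14642, 22386, 28562, 40834, 51332, 69905, 83522, 112931

q^10  k|10↦f(k): 1:1 2:16 5:625 10:10000  a_10=10642
n=11: 1·11 11·1  f→[1+14641]=14642
q^12  k|12↦f(k): 1:1 2:16 3:81 4:256 6:1296 12:20736  a_12=22386
d|13:{13,1}  Σf=28561+1=28562
d|14:{14,7,2,1}  Σf=38416+2401+16+1=40834
[q^15] f(15)=50625,f(5)=625,f(3)=81,f(1)=1 ⇒ 51332
d|16:{16,8,4,2,1}  Σf=65536+4096+256+16+1=69905
q^17  k|17↦f(k): 17:83521 1:1  a_17=83522
q^18  k|18↦f(k): 18:104976 9:6561 6:1296 3:81 2:16 1:1  a_18=112931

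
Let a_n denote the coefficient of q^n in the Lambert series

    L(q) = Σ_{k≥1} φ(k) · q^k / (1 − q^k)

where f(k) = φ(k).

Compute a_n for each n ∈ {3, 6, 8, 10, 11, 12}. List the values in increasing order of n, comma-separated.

d|3:{1,3}  Σφ=1+2=3
q^6  k|6↦φ(k): 1:1 2:1 3:2 6:2  a_6=6
d|8:{1,2,4,8}  Σφ=1+1+2+4=8
q^10  k|10↦φ(k): 1:1 2:1 5:4 10:4  a_10=10
q^11  k|11↦φ(k): 11:10 1:1  a_11=11
d|12:{1,2,3,4,6,12}  Σφ=1+1+2+2+2+4=12

3, 6, 8, 10, 11, 12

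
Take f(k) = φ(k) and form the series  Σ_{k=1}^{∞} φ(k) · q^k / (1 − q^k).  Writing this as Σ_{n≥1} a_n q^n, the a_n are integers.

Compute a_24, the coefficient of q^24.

q^24  k|24↦φ(k): 24:8 12:4 8:4 6:2 4:2 3:2 2:1 1:1  a_24=24

a_24 = 24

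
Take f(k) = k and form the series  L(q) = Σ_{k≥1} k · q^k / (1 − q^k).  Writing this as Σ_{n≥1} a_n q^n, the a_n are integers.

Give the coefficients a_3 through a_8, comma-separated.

4, 7, 6, 12, 8, 15

n=3: 3·1 1·3  f→[3+1]=4
d|4:{1,2,4}  Σf=1+2+4=7
[q^5] f(5)=5,f(1)=1 ⇒ 6
[q^6] f(6)=6,f(3)=3,f(2)=2,f(1)=1 ⇒ 12
d|7:{7,1}  Σf=7+1=8
d|8:{8,4,2,1}  Σf=8+4+2+1=15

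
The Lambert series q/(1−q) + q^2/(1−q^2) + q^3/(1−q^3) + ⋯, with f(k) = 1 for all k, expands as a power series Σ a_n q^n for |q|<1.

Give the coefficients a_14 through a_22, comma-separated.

n=14: 14·1 7·2 2·7 1·14  f→[1+1+1+1]=4
q^15  k|15↦f(k): 15:1 5:1 3:1 1:1  a_15=4
d|16:{1,2,4,8,16}  Σf=1+1+1+1+1=5
n=17: 1·17 17·1  f→[1+1]=2
n=18: 1·18 2·9 3·6 6·3 9·2 18·1  f→[1+1+1+1+1+1]=6
q^19  k|19↦f(k): 19:1 1:1  a_19=2
[q^20] f(1)=1,f(2)=1,f(4)=1,f(5)=1,f(10)=1,f(20)=1 ⇒ 6
n=21: 1·21 3·7 7·3 21·1  f→[1+1+1+1]=4
[q^22] f(1)=1,f(2)=1,f(11)=1,f(22)=1 ⇒ 4

4, 4, 5, 2, 6, 2, 6, 4, 4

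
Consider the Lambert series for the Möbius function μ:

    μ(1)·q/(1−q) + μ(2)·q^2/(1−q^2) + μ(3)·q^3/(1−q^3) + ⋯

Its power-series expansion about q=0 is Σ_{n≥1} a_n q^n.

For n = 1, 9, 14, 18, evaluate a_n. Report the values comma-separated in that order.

1, 0, 0, 0

q^1  k|1↦μ(k): 1:1  a_1=1
d|9:{1,3,9}  Σμ=1+(-1)+0=0
n=14: 1·14 2·7 7·2 14·1  μ→[1+(-1)+(-1)+1]=0
[q^18] μ(18)=0,μ(9)=0,μ(6)=1,μ(3)=-1,μ(2)=-1,μ(1)=1 ⇒ 0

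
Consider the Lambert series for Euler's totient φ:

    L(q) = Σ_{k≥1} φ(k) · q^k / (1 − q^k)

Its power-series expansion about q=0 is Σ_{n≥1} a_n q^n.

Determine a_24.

[q^24] φ(1)=1,φ(2)=1,φ(3)=2,φ(4)=2,φ(6)=2,φ(8)=4,φ(12)=4,φ(24)=8 ⇒ 24

a_24 = 24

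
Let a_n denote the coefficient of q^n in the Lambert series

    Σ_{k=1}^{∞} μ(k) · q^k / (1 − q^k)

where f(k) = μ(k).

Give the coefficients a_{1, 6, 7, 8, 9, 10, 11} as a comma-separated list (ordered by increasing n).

1, 0, 0, 0, 0, 0, 0

d|1:{1}  Σμ=1=1
d|6:{6,3,2,1}  Σμ=1+(-1)+(-1)+1=0
n=7: 1·7 7·1  μ→[1+(-1)]=0
d|8:{1,2,4,8}  Σμ=1+(-1)+0+0=0
q^9  k|9↦μ(k): 1:1 3:-1 9:0  a_9=0
[q^10] μ(10)=1,μ(5)=-1,μ(2)=-1,μ(1)=1 ⇒ 0
[q^11] μ(11)=-1,μ(1)=1 ⇒ 0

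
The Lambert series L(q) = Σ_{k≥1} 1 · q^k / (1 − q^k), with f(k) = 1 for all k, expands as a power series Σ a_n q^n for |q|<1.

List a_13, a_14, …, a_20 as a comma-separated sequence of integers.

2, 4, 4, 5, 2, 6, 2, 6

q^13  k|13↦f(k): 1:1 13:1  a_13=2
[q^14] f(1)=1,f(2)=1,f(7)=1,f(14)=1 ⇒ 4
q^15  k|15↦f(k): 1:1 3:1 5:1 15:1  a_15=4
q^16  k|16↦f(k): 1:1 2:1 4:1 8:1 16:1  a_16=5
d|17:{1,17}  Σf=1+1=2
d|18:{1,2,3,6,9,18}  Σf=1+1+1+1+1+1=6
[q^19] f(19)=1,f(1)=1 ⇒ 2
d|20:{20,10,5,4,2,1}  Σf=1+1+1+1+1+1=6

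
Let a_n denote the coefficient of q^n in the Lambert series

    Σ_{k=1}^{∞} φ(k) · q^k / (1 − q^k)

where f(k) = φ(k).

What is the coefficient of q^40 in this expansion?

n=40: 1·40 2·20 4·10 5·8 8·5 10·4 20·2 40·1  φ→[1+1+2+4+4+4+8+16]=40

a_40 = 40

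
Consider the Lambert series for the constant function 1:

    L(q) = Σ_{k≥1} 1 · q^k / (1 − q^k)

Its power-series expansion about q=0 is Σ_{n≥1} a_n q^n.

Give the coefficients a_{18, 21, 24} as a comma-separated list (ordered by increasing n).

6, 4, 8

d|18:{1,2,3,6,9,18}  Σf=1+1+1+1+1+1=6
d|21:{21,7,3,1}  Σf=1+1+1+1=4
d|24:{24,12,8,6,4,3,2,1}  Σf=1+1+1+1+1+1+1+1=8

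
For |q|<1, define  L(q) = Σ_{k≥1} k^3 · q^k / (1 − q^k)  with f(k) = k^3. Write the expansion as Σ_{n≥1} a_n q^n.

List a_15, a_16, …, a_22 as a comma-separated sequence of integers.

3528, 4681, 4914, 6813, 6860, 9198, 9632, 11988

q^15  k|15↦f(k): 1:1 3:27 5:125 15:3375  a_15=3528
d|16:{16,8,4,2,1}  Σf=4096+512+64+8+1=4681
q^17  k|17↦f(k): 1:1 17:4913  a_17=4914
n=18: 1·18 2·9 3·6 6·3 9·2 18·1  f→[1+8+27+216+729+5832]=6813
q^19  k|19↦f(k): 1:1 19:6859  a_19=6860
d|20:{20,10,5,4,2,1}  Σf=8000+1000+125+64+8+1=9198
q^21  k|21↦f(k): 1:1 3:27 7:343 21:9261  a_21=9632
q^22  k|22↦f(k): 1:1 2:8 11:1331 22:10648  a_22=11988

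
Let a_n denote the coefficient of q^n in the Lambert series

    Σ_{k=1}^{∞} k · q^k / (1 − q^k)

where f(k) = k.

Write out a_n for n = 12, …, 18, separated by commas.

n=12: 1·12 2·6 3·4 4·3 6·2 12·1  f→[1+2+3+4+6+12]=28
n=13: 1·13 13·1  f→[1+13]=14
[q^14] f(1)=1,f(2)=2,f(7)=7,f(14)=14 ⇒ 24
n=15: 1·15 3·5 5·3 15·1  f→[1+3+5+15]=24
[q^16] f(16)=16,f(8)=8,f(4)=4,f(2)=2,f(1)=1 ⇒ 31
d|17:{1,17}  Σf=1+17=18
d|18:{18,9,6,3,2,1}  Σf=18+9+6+3+2+1=39

28, 14, 24, 24, 31, 18, 39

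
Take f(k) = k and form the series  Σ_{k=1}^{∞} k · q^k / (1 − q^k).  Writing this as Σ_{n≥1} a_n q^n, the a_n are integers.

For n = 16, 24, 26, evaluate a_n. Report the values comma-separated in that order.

[q^16] f(16)=16,f(8)=8,f(4)=4,f(2)=2,f(1)=1 ⇒ 31
[q^24] f(24)=24,f(12)=12,f(8)=8,f(6)=6,f(4)=4,f(3)=3,f(2)=2,f(1)=1 ⇒ 60
q^26  k|26↦f(k): 1:1 2:2 13:13 26:26  a_26=42

31, 60, 42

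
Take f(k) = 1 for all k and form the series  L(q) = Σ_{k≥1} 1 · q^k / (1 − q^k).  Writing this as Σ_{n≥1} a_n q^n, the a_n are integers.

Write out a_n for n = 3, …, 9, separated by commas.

n=3: 3·1 1·3  f→[1+1]=2
[q^4] f(1)=1,f(2)=1,f(4)=1 ⇒ 3
d|5:{1,5}  Σf=1+1=2
[q^6] f(6)=1,f(3)=1,f(2)=1,f(1)=1 ⇒ 4
d|7:{7,1}  Σf=1+1=2
n=8: 1·8 2·4 4·2 8·1  f→[1+1+1+1]=4
q^9  k|9↦f(k): 9:1 3:1 1:1  a_9=3

2, 3, 2, 4, 2, 4, 3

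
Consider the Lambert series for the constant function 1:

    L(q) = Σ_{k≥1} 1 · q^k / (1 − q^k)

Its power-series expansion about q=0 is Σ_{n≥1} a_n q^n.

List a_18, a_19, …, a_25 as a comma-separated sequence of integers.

6, 2, 6, 4, 4, 2, 8, 3

d|18:{1,2,3,6,9,18}  Σf=1+1+1+1+1+1=6
[q^19] f(19)=1,f(1)=1 ⇒ 2
[q^20] f(1)=1,f(2)=1,f(4)=1,f(5)=1,f(10)=1,f(20)=1 ⇒ 6
[q^21] f(21)=1,f(7)=1,f(3)=1,f(1)=1 ⇒ 4
d|22:{22,11,2,1}  Σf=1+1+1+1=4
q^23  k|23↦f(k): 23:1 1:1  a_23=2
q^24  k|24↦f(k): 24:1 12:1 8:1 6:1 4:1 3:1 2:1 1:1  a_24=8
[q^25] f(25)=1,f(5)=1,f(1)=1 ⇒ 3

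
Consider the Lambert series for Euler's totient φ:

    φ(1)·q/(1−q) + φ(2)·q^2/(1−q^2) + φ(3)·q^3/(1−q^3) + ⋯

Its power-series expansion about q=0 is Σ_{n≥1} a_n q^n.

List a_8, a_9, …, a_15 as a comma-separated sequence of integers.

[q^8] φ(8)=4,φ(4)=2,φ(2)=1,φ(1)=1 ⇒ 8
n=9: 9·1 3·3 1·9  φ→[6+2+1]=9
d|10:{10,5,2,1}  Σφ=4+4+1+1=10
q^11  k|11↦φ(k): 1:1 11:10  a_11=11
d|12:{12,6,4,3,2,1}  Σφ=4+2+2+2+1+1=12
n=13: 1·13 13·1  φ→[1+12]=13
n=14: 1·14 2·7 7·2 14·1  φ→[1+1+6+6]=14
d|15:{1,3,5,15}  Σφ=1+2+4+8=15

8, 9, 10, 11, 12, 13, 14, 15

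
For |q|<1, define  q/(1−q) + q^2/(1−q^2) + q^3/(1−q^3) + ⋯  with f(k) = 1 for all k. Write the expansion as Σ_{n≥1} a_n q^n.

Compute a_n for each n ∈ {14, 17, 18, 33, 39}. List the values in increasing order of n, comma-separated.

4, 2, 6, 4, 4

n=14: 1·14 2·7 7·2 14·1  f→[1+1+1+1]=4
n=17: 1·17 17·1  f→[1+1]=2
d|18:{1,2,3,6,9,18}  Σf=1+1+1+1+1+1=6
[q^33] f(33)=1,f(11)=1,f(3)=1,f(1)=1 ⇒ 4
d|39:{1,3,13,39}  Σf=1+1+1+1=4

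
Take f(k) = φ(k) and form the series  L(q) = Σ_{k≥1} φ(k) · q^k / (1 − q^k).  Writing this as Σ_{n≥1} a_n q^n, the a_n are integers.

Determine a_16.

d|16:{1,2,4,8,16}  Σφ=1+1+2+4+8=16

a_16 = 16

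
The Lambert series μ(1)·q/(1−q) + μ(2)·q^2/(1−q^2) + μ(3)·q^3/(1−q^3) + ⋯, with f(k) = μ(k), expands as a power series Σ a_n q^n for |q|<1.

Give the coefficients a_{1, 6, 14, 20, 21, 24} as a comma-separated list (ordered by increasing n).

[q^1] μ(1)=1 ⇒ 1
q^6  k|6↦μ(k): 6:1 3:-1 2:-1 1:1  a_6=0
[q^14] μ(1)=1,μ(2)=-1,μ(7)=-1,μ(14)=1 ⇒ 0
q^20  k|20↦μ(k): 20:0 10:1 5:-1 4:0 2:-1 1:1  a_20=0
q^21  k|21↦μ(k): 21:1 7:-1 3:-1 1:1  a_21=0
q^24  k|24↦μ(k): 24:0 12:0 8:0 6:1 4:0 3:-1 2:-1 1:1  a_24=0

1, 0, 0, 0, 0, 0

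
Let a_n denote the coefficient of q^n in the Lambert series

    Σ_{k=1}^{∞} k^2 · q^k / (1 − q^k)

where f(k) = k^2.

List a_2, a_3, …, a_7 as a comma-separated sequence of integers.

[q^2] f(1)=1,f(2)=4 ⇒ 5
n=3: 3·1 1·3  f→[9+1]=10
q^4  k|4↦f(k): 1:1 2:4 4:16  a_4=21
d|5:{1,5}  Σf=1+25=26
n=6: 6·1 3·2 2·3 1·6  f→[36+9+4+1]=50
q^7  k|7↦f(k): 7:49 1:1  a_7=50

5, 10, 21, 26, 50, 50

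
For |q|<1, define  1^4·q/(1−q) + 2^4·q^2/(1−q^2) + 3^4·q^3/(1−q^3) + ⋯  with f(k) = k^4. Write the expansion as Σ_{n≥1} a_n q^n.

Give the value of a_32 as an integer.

a_32 = 1118481

n=32: 1·32 2·16 4·8 8·4 16·2 32·1  f→[1+16+256+4096+65536+1048576]=1118481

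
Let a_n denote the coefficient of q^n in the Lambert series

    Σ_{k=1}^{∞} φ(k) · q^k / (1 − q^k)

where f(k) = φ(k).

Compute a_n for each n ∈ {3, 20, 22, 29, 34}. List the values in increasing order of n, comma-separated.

q^3  k|3↦φ(k): 1:1 3:2  a_3=3
d|20:{1,2,4,5,10,20}  Σφ=1+1+2+4+4+8=20
d|22:{1,2,11,22}  Σφ=1+1+10+10=22
q^29  k|29↦φ(k): 29:28 1:1  a_29=29
n=34: 34·1 17·2 2·17 1·34  φ→[16+16+1+1]=34

3, 20, 22, 29, 34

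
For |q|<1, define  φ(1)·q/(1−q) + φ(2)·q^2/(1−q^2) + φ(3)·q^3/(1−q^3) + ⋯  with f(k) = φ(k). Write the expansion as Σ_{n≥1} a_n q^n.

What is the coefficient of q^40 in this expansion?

q^40  k|40↦φ(k): 1:1 2:1 4:2 5:4 8:4 10:4 20:8 40:16  a_40=40

a_40 = 40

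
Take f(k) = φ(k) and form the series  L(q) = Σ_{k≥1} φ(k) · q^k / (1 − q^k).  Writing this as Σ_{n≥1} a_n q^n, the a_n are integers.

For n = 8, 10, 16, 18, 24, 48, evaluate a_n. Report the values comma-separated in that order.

d|8:{8,4,2,1}  Σφ=4+2+1+1=8
[q^10] φ(1)=1,φ(2)=1,φ(5)=4,φ(10)=4 ⇒ 10
d|16:{16,8,4,2,1}  Σφ=8+4+2+1+1=16
n=18: 18·1 9·2 6·3 3·6 2·9 1·18  φ→[6+6+2+2+1+1]=18
q^24  k|24↦φ(k): 1:1 2:1 3:2 4:2 6:2 8:4 12:4 24:8  a_24=24
n=48: 1·48 2·24 3·16 4·12 6·8 8·6 12·4 16·3 24·2 48·1  φ→[1+1+2+2+2+4+4+8+8+16]=48

8, 10, 16, 18, 24, 48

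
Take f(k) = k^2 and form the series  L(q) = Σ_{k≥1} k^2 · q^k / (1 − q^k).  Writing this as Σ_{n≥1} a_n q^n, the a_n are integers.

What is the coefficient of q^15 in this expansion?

q^15  k|15↦f(k): 15:225 5:25 3:9 1:1  a_15=260

a_15 = 260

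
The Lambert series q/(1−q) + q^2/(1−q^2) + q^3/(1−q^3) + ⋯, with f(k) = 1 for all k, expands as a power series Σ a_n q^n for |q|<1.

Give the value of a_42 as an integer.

a_42 = 8

q^42  k|42↦f(k): 42:1 21:1 14:1 7:1 6:1 3:1 2:1 1:1  a_42=8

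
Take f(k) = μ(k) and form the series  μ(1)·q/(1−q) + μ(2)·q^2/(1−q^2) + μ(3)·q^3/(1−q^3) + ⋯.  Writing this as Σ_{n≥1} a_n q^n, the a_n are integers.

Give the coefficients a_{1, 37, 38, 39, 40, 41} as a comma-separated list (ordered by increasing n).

q^1  k|1↦μ(k): 1:1  a_1=1
n=37: 37·1 1·37  μ→[(-1)+1]=0
n=38: 38·1 19·2 2·19 1·38  μ→[1+(-1)+(-1)+1]=0
[q^39] μ(1)=1,μ(3)=-1,μ(13)=-1,μ(39)=1 ⇒ 0
n=40: 40·1 20·2 10·4 8·5 5·8 4·10 2·20 1·40  μ→[0+0+1+0+(-1)+0+(-1)+1]=0
d|41:{41,1}  Σμ=(-1)+1=0

1, 0, 0, 0, 0, 0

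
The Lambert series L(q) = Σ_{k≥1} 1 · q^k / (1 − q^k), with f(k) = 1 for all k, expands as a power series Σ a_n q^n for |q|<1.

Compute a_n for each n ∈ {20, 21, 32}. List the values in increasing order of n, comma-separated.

6, 4, 6

d|20:{20,10,5,4,2,1}  Σf=1+1+1+1+1+1=6
q^21  k|21↦f(k): 1:1 3:1 7:1 21:1  a_21=4
q^32  k|32↦f(k): 32:1 16:1 8:1 4:1 2:1 1:1  a_32=6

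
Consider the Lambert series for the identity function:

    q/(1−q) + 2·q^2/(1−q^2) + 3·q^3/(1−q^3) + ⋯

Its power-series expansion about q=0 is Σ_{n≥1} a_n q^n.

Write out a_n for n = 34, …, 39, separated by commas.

54, 48, 91, 38, 60, 56

d|34:{34,17,2,1}  Σf=34+17+2+1=54
n=35: 1·35 5·7 7·5 35·1  f→[1+5+7+35]=48
[q^36] f(1)=1,f(2)=2,f(3)=3,f(4)=4,f(6)=6,f(9)=9,f(12)=12,f(18)=18,f(36)=36 ⇒ 91
n=37: 37·1 1·37  f→[37+1]=38
[q^38] f(1)=1,f(2)=2,f(19)=19,f(38)=38 ⇒ 60
n=39: 1·39 3·13 13·3 39·1  f→[1+3+13+39]=56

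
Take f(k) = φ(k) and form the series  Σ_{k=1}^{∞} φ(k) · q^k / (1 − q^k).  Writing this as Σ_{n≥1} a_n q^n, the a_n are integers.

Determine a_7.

[q^7] φ(7)=6,φ(1)=1 ⇒ 7

a_7 = 7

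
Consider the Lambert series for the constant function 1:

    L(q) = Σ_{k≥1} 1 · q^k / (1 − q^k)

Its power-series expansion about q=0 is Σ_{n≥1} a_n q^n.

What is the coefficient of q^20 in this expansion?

a_20 = 6

d|20:{20,10,5,4,2,1}  Σf=1+1+1+1+1+1=6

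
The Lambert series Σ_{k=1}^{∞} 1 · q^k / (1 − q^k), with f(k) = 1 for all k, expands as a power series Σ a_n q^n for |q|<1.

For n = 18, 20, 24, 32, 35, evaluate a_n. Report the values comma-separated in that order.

6, 6, 8, 6, 4

q^18  k|18↦f(k): 1:1 2:1 3:1 6:1 9:1 18:1  a_18=6
q^20  k|20↦f(k): 1:1 2:1 4:1 5:1 10:1 20:1  a_20=6
n=24: 24·1 12·2 8·3 6·4 4·6 3·8 2·12 1·24  f→[1+1+1+1+1+1+1+1]=8
q^32  k|32↦f(k): 32:1 16:1 8:1 4:1 2:1 1:1  a_32=6
n=35: 1·35 5·7 7·5 35·1  f→[1+1+1+1]=4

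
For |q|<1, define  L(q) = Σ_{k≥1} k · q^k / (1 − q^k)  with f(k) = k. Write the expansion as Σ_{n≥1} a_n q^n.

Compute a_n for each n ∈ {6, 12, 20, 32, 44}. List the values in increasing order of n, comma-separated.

q^6  k|6↦f(k): 1:1 2:2 3:3 6:6  a_6=12
d|12:{12,6,4,3,2,1}  Σf=12+6+4+3+2+1=28
n=20: 20·1 10·2 5·4 4·5 2·10 1·20  f→[20+10+5+4+2+1]=42
d|32:{1,2,4,8,16,32}  Σf=1+2+4+8+16+32=63
d|44:{44,22,11,4,2,1}  Σf=44+22+11+4+2+1=84

12, 28, 42, 63, 84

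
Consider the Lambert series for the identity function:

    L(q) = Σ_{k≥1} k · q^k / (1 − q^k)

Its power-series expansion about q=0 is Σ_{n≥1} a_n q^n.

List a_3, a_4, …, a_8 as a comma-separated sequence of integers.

4, 7, 6, 12, 8, 15

[q^3] f(3)=3,f(1)=1 ⇒ 4
d|4:{1,2,4}  Σf=1+2+4=7
q^5  k|5↦f(k): 1:1 5:5  a_5=6
[q^6] f(6)=6,f(3)=3,f(2)=2,f(1)=1 ⇒ 12
n=7: 7·1 1·7  f→[7+1]=8
d|8:{8,4,2,1}  Σf=8+4+2+1=15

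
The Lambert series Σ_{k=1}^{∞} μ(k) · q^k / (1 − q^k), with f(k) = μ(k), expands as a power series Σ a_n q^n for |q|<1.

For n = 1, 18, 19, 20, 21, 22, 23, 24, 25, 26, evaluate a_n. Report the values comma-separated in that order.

1, 0, 0, 0, 0, 0, 0, 0, 0, 0

d|1:{1}  Σμ=1=1
q^18  k|18↦μ(k): 18:0 9:0 6:1 3:-1 2:-1 1:1  a_18=0
[q^19] μ(1)=1,μ(19)=-1 ⇒ 0
n=20: 20·1 10·2 5·4 4·5 2·10 1·20  μ→[0+1+(-1)+0+(-1)+1]=0
d|21:{21,7,3,1}  Σμ=1+(-1)+(-1)+1=0
q^22  k|22↦μ(k): 1:1 2:-1 11:-1 22:1  a_22=0
d|23:{1,23}  Σμ=1+(-1)=0
d|24:{24,12,8,6,4,3,2,1}  Σμ=0+0+0+1+0+(-1)+(-1)+1=0
n=25: 1·25 5·5 25·1  μ→[1+(-1)+0]=0
n=26: 1·26 2·13 13·2 26·1  μ→[1+(-1)+(-1)+1]=0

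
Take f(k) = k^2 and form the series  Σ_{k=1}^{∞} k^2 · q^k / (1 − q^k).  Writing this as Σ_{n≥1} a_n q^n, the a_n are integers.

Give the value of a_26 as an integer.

a_26 = 850

q^26  k|26↦f(k): 26:676 13:169 2:4 1:1  a_26=850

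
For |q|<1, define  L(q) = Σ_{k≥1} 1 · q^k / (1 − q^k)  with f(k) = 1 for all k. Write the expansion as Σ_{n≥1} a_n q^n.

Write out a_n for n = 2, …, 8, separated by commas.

q^2  k|2↦f(k): 2:1 1:1  a_2=2
n=3: 1·3 3·1  f→[1+1]=2
[q^4] f(4)=1,f(2)=1,f(1)=1 ⇒ 3
[q^5] f(1)=1,f(5)=1 ⇒ 2
q^6  k|6↦f(k): 6:1 3:1 2:1 1:1  a_6=4
n=7: 7·1 1·7  f→[1+1]=2
q^8  k|8↦f(k): 1:1 2:1 4:1 8:1  a_8=4

2, 2, 3, 2, 4, 2, 4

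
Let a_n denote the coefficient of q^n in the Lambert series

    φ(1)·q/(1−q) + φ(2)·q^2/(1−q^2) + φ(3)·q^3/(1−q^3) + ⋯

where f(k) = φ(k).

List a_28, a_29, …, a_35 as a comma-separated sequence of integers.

n=28: 1·28 2·14 4·7 7·4 14·2 28·1  φ→[1+1+2+6+6+12]=28
[q^29] φ(1)=1,φ(29)=28 ⇒ 29
d|30:{1,2,3,5,6,10,15,30}  Σφ=1+1+2+4+2+4+8+8=30
q^31  k|31↦φ(k): 1:1 31:30  a_31=31
n=32: 32·1 16·2 8·4 4·8 2·16 1·32  φ→[16+8+4+2+1+1]=32
q^33  k|33↦φ(k): 33:20 11:10 3:2 1:1  a_33=33
q^34  k|34↦φ(k): 1:1 2:1 17:16 34:16  a_34=34
q^35  k|35↦φ(k): 1:1 5:4 7:6 35:24  a_35=35

28, 29, 30, 31, 32, 33, 34, 35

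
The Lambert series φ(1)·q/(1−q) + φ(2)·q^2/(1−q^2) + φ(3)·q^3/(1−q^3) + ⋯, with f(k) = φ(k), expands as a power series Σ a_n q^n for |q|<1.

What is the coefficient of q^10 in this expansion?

[q^10] φ(10)=4,φ(5)=4,φ(2)=1,φ(1)=1 ⇒ 10

a_10 = 10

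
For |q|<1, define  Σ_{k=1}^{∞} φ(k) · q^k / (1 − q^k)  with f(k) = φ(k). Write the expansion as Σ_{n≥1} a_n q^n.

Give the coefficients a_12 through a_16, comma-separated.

d|12:{1,2,3,4,6,12}  Σφ=1+1+2+2+2+4=12
[q^13] φ(13)=12,φ(1)=1 ⇒ 13
n=14: 14·1 7·2 2·7 1·14  φ→[6+6+1+1]=14
q^15  k|15↦φ(k): 1:1 3:2 5:4 15:8  a_15=15
[q^16] φ(1)=1,φ(2)=1,φ(4)=2,φ(8)=4,φ(16)=8 ⇒ 16

12, 13, 14, 15, 16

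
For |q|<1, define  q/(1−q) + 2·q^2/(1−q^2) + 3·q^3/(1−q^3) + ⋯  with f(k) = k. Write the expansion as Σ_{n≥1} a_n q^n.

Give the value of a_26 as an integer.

n=26: 1·26 2·13 13·2 26·1  f→[1+2+13+26]=42

a_26 = 42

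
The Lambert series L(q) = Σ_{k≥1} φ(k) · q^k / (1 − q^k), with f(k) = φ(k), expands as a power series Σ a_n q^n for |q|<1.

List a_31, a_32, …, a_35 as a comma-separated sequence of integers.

q^31  k|31↦φ(k): 31:30 1:1  a_31=31
[q^32] φ(32)=16,φ(16)=8,φ(8)=4,φ(4)=2,φ(2)=1,φ(1)=1 ⇒ 32
d|33:{1,3,11,33}  Σφ=1+2+10+20=33
[q^34] φ(1)=1,φ(2)=1,φ(17)=16,φ(34)=16 ⇒ 34
q^35  k|35↦φ(k): 1:1 5:4 7:6 35:24  a_35=35

31, 32, 33, 34, 35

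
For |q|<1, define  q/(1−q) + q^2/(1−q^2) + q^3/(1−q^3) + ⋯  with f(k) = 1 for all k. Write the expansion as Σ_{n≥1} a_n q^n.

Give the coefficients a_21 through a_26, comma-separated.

4, 4, 2, 8, 3, 4

[q^21] f(21)=1,f(7)=1,f(3)=1,f(1)=1 ⇒ 4
q^22  k|22↦f(k): 22:1 11:1 2:1 1:1  a_22=4
d|23:{1,23}  Σf=1+1=2
n=24: 1·24 2·12 3·8 4·6 6·4 8·3 12·2 24·1  f→[1+1+1+1+1+1+1+1]=8
q^25  k|25↦f(k): 25:1 5:1 1:1  a_25=3
[q^26] f(1)=1,f(2)=1,f(13)=1,f(26)=1 ⇒ 4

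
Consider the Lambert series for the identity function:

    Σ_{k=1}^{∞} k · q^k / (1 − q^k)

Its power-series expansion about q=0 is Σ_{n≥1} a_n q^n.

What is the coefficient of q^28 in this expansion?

q^28  k|28↦f(k): 28:28 14:14 7:7 4:4 2:2 1:1  a_28=56

a_28 = 56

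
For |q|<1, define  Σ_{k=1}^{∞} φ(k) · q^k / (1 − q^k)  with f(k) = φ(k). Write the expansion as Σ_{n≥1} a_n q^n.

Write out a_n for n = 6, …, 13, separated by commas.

[q^6] φ(1)=1,φ(2)=1,φ(3)=2,φ(6)=2 ⇒ 6
n=7: 1·7 7·1  φ→[1+6]=7
n=8: 1·8 2·4 4·2 8·1  φ→[1+1+2+4]=8
d|9:{9,3,1}  Σφ=6+2+1=9
d|10:{10,5,2,1}  Σφ=4+4+1+1=10
q^11  k|11↦φ(k): 1:1 11:10  a_11=11
n=12: 1·12 2·6 3·4 4·3 6·2 12·1  φ→[1+1+2+2+2+4]=12
d|13:{1,13}  Σφ=1+12=13

6, 7, 8, 9, 10, 11, 12, 13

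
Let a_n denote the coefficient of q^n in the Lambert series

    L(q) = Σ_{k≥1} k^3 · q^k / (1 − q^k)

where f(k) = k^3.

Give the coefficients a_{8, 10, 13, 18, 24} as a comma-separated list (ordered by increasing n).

[q^8] f(1)=1,f(2)=8,f(4)=64,f(8)=512 ⇒ 585
d|10:{1,2,5,10}  Σf=1+8+125+1000=1134
q^13  k|13↦f(k): 1:1 13:2197  a_13=2198
[q^18] f(1)=1,f(2)=8,f(3)=27,f(6)=216,f(9)=729,f(18)=5832 ⇒ 6813
d|24:{24,12,8,6,4,3,2,1}  Σf=13824+1728+512+216+64+27+8+1=16380

585, 1134, 2198, 6813, 16380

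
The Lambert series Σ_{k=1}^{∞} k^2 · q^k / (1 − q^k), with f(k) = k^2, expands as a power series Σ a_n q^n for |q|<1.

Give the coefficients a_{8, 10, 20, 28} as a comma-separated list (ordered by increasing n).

[q^8] f(8)=64,f(4)=16,f(2)=4,f(1)=1 ⇒ 85
n=10: 10·1 5·2 2·5 1·10  f→[100+25+4+1]=130
q^20  k|20↦f(k): 1:1 2:4 4:16 5:25 10:100 20:400  a_20=546
n=28: 28·1 14·2 7·4 4·7 2·14 1·28  f→[784+196+49+16+4+1]=1050

85, 130, 546, 1050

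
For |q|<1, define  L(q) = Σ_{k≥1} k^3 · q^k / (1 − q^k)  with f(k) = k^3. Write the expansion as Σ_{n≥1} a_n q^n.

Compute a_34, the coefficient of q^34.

[q^34] f(1)=1,f(2)=8,f(17)=4913,f(34)=39304 ⇒ 44226

a_34 = 44226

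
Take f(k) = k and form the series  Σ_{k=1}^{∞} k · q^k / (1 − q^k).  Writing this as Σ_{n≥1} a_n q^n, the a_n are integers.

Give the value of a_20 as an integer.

q^20  k|20↦f(k): 20:20 10:10 5:5 4:4 2:2 1:1  a_20=42

a_20 = 42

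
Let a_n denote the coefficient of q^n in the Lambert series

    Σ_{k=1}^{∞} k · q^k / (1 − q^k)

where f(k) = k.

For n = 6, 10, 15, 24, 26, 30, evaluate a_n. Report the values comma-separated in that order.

n=6: 1·6 2·3 3·2 6·1  f→[1+2+3+6]=12
q^10  k|10↦f(k): 1:1 2:2 5:5 10:10  a_10=18
d|15:{1,3,5,15}  Σf=1+3+5+15=24
[q^24] f(1)=1,f(2)=2,f(3)=3,f(4)=4,f(6)=6,f(8)=8,f(12)=12,f(24)=24 ⇒ 60
[q^26] f(26)=26,f(13)=13,f(2)=2,f(1)=1 ⇒ 42
n=30: 1·30 2·15 3·10 5·6 6·5 10·3 15·2 30·1  f→[1+2+3+5+6+10+15+30]=72

12, 18, 24, 60, 42, 72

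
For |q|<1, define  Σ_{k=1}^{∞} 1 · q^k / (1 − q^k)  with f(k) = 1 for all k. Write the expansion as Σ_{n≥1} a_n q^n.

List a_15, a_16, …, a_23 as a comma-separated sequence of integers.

[q^15] f(15)=1,f(5)=1,f(3)=1,f(1)=1 ⇒ 4
n=16: 1·16 2·8 4·4 8·2 16·1  f→[1+1+1+1+1]=5
q^17  k|17↦f(k): 1:1 17:1  a_17=2
d|18:{18,9,6,3,2,1}  Σf=1+1+1+1+1+1=6
d|19:{19,1}  Σf=1+1=2
[q^20] f(1)=1,f(2)=1,f(4)=1,f(5)=1,f(10)=1,f(20)=1 ⇒ 6
n=21: 1·21 3·7 7·3 21·1  f→[1+1+1+1]=4
d|22:{22,11,2,1}  Σf=1+1+1+1=4
d|23:{23,1}  Σf=1+1=2

4, 5, 2, 6, 2, 6, 4, 4, 2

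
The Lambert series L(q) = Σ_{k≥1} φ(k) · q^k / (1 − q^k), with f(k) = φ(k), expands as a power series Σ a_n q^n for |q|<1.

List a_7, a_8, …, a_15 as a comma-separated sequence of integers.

d|7:{1,7}  Σφ=1+6=7
q^8  k|8↦φ(k): 1:1 2:1 4:2 8:4  a_8=8
d|9:{9,3,1}  Σφ=6+2+1=9
q^10  k|10↦φ(k): 1:1 2:1 5:4 10:4  a_10=10
q^11  k|11↦φ(k): 11:10 1:1  a_11=11
[q^12] φ(1)=1,φ(2)=1,φ(3)=2,φ(4)=2,φ(6)=2,φ(12)=4 ⇒ 12
n=13: 1·13 13·1  φ→[1+12]=13
q^14  k|14↦φ(k): 1:1 2:1 7:6 14:6  a_14=14
q^15  k|15↦φ(k): 15:8 5:4 3:2 1:1  a_15=15

7, 8, 9, 10, 11, 12, 13, 14, 15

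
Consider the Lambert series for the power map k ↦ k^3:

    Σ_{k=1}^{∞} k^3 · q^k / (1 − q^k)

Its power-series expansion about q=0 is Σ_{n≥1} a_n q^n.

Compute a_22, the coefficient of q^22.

a_22 = 11988

[q^22] f(22)=10648,f(11)=1331,f(2)=8,f(1)=1 ⇒ 11988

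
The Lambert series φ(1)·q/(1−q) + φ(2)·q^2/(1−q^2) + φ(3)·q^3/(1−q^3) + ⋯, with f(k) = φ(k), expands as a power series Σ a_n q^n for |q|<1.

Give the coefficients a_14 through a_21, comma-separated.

q^14  k|14↦φ(k): 14:6 7:6 2:1 1:1  a_14=14
[q^15] φ(1)=1,φ(3)=2,φ(5)=4,φ(15)=8 ⇒ 15
[q^16] φ(16)=8,φ(8)=4,φ(4)=2,φ(2)=1,φ(1)=1 ⇒ 16
n=17: 17·1 1·17  φ→[16+1]=17
n=18: 18·1 9·2 6·3 3·6 2·9 1·18  φ→[6+6+2+2+1+1]=18
n=19: 19·1 1·19  φ→[18+1]=19
[q^20] φ(1)=1,φ(2)=1,φ(4)=2,φ(5)=4,φ(10)=4,φ(20)=8 ⇒ 20
d|21:{1,3,7,21}  Σφ=1+2+6+12=21

14, 15, 16, 17, 18, 19, 20, 21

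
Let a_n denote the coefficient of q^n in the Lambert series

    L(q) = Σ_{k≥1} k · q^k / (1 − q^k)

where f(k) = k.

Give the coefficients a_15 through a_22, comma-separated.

24, 31, 18, 39, 20, 42, 32, 36

n=15: 1·15 3·5 5·3 15·1  f→[1+3+5+15]=24
d|16:{1,2,4,8,16}  Σf=1+2+4+8+16=31
[q^17] f(17)=17,f(1)=1 ⇒ 18
q^18  k|18↦f(k): 18:18 9:9 6:6 3:3 2:2 1:1  a_18=39
[q^19] f(19)=19,f(1)=1 ⇒ 20
q^20  k|20↦f(k): 20:20 10:10 5:5 4:4 2:2 1:1  a_20=42
n=21: 1·21 3·7 7·3 21·1  f→[1+3+7+21]=32
q^22  k|22↦f(k): 22:22 11:11 2:2 1:1  a_22=36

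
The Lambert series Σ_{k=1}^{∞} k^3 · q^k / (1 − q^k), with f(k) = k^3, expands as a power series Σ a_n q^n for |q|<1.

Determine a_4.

n=4: 4·1 2·2 1·4  f→[64+8+1]=73

a_4 = 73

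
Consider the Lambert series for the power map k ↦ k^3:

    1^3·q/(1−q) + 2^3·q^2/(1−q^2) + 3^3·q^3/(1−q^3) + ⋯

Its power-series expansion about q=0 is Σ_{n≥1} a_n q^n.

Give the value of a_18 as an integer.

[q^18] f(1)=1,f(2)=8,f(3)=27,f(6)=216,f(9)=729,f(18)=5832 ⇒ 6813

a_18 = 6813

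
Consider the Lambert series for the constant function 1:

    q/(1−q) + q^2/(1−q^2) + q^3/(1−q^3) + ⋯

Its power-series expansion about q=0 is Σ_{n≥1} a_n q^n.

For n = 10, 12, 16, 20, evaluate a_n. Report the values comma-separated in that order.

4, 6, 5, 6

d|10:{10,5,2,1}  Σf=1+1+1+1=4
n=12: 12·1 6·2 4·3 3·4 2·6 1·12  f→[1+1+1+1+1+1]=6
[q^16] f(1)=1,f(2)=1,f(4)=1,f(8)=1,f(16)=1 ⇒ 5
d|20:{20,10,5,4,2,1}  Σf=1+1+1+1+1+1=6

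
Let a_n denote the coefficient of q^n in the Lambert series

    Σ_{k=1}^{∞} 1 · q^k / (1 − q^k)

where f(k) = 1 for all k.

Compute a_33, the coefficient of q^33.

[q^33] f(1)=1,f(3)=1,f(11)=1,f(33)=1 ⇒ 4

a_33 = 4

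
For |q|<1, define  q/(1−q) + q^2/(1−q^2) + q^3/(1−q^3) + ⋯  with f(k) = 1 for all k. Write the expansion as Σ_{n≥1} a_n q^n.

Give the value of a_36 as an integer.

[q^36] f(36)=1,f(18)=1,f(12)=1,f(9)=1,f(6)=1,f(4)=1,f(3)=1,f(2)=1,f(1)=1 ⇒ 9

a_36 = 9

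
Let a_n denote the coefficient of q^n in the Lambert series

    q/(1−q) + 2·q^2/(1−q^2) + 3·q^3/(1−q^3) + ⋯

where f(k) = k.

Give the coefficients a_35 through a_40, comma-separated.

48, 91, 38, 60, 56, 90

[q^35] f(35)=35,f(7)=7,f(5)=5,f(1)=1 ⇒ 48
[q^36] f(36)=36,f(18)=18,f(12)=12,f(9)=9,f(6)=6,f(4)=4,f(3)=3,f(2)=2,f(1)=1 ⇒ 91
d|37:{1,37}  Σf=1+37=38
n=38: 38·1 19·2 2·19 1·38  f→[38+19+2+1]=60
n=39: 39·1 13·3 3·13 1·39  f→[39+13+3+1]=56
[q^40] f(1)=1,f(2)=2,f(4)=4,f(5)=5,f(8)=8,f(10)=10,f(20)=20,f(40)=40 ⇒ 90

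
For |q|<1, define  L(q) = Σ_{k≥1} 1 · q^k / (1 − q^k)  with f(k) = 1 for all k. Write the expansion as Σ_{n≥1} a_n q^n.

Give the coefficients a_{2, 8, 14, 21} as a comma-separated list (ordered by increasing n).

2, 4, 4, 4

q^2  k|2↦f(k): 2:1 1:1  a_2=2
n=8: 1·8 2·4 4·2 8·1  f→[1+1+1+1]=4
n=14: 14·1 7·2 2·7 1·14  f→[1+1+1+1]=4
q^21  k|21↦f(k): 21:1 7:1 3:1 1:1  a_21=4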